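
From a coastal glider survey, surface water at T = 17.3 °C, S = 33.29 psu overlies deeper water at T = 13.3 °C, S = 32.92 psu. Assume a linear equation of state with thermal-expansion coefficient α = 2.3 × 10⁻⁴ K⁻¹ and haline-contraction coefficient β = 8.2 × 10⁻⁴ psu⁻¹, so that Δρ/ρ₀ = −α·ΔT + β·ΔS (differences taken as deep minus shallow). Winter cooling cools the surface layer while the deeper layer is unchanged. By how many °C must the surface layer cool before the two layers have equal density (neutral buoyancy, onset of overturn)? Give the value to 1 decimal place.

2.7 °C

Neutral buoyancy requires Δρ = 0, i.e. −α(T_deep − T_surf′) + β(S_deep − S_surf) = 0.
T_surf′ = T_deep − (β/α)·ΔS = 13.3 − (8.2 × 10⁻⁴/2.3 × 10⁻⁴)·(-0.37) = 14.619 °C.
Cooling required: 17.3 − (14.619) = 2.681 °C.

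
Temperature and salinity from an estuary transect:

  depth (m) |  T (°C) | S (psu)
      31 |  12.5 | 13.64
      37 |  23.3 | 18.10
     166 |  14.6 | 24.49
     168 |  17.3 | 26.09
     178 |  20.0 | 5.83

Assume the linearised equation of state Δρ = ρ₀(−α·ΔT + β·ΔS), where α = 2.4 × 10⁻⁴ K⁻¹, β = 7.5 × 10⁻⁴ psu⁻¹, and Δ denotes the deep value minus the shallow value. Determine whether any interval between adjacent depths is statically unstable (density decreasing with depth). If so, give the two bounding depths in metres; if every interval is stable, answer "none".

Evaluate Δρ/ρ₀ = −αΔT + βΔS across each adjacent pair:
  31–37 m: −αΔT+βΔS = −(2.4 × 10⁻⁴)(+10.8)+(7.5 × 10⁻⁴)(+4.46) = 7.5 × 10⁻⁴ → stable
  37–166 m: −αΔT+βΔS = −(2.4 × 10⁻⁴)(-8.7)+(7.5 × 10⁻⁴)(+6.39) = 6.9 × 10⁻³ → stable
  166–168 m: −αΔT+βΔS = −(2.4 × 10⁻⁴)(+2.7)+(7.5 × 10⁻⁴)(+1.60) = 5.5 × 10⁻⁴ → stable
  168–178 m: −αΔT+βΔS = −(2.4 × 10⁻⁴)(+2.7)+(7.5 × 10⁻⁴)(-20.26) = -0.016 → UNSTABLE
The 168–178 m interval has Δρ < 0: lighter water underlies denser water.

168–178 m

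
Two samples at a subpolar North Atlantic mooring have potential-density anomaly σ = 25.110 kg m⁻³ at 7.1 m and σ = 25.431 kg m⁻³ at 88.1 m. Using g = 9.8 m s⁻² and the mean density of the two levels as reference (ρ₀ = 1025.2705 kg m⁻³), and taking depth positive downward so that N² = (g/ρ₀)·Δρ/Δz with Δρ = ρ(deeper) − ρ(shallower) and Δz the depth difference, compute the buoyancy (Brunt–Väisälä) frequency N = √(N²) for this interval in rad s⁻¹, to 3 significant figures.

6.15 × 10⁻³ rad s⁻¹

Δρ = 1025.431 − 1025.110 = 0.321 kg m⁻³ over Δz = 88.1 − 7.1 = 81 m.
N² = (9.8/1025.2705) × (0.321/81) = 3.7880 × 10⁻⁵ s⁻².
N = √(3.7880 × 10⁻⁵) = 6.1547 × 10⁻³ rad s⁻¹ ≈ 6.15 × 10⁻³ rad s⁻¹.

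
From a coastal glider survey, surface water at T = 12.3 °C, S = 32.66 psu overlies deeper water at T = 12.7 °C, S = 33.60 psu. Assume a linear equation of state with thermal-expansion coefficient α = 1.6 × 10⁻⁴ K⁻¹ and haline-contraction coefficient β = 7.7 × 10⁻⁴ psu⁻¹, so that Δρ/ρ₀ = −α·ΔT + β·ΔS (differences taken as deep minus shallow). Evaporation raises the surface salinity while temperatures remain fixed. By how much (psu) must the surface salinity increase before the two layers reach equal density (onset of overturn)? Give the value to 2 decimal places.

0.86 psu

Neutral buoyancy requires −α(T_deep − T_surf) + β(S_deep − S_surf′) = 0.
S_surf′ = S_deep − (α/β)·ΔT = 33.60 − (1.6 × 10⁻⁴/7.7 × 10⁻⁴)·(+0.4) = 33.5169 psu.
Increase required: 33.5169 − 32.66 = 0.8569 psu.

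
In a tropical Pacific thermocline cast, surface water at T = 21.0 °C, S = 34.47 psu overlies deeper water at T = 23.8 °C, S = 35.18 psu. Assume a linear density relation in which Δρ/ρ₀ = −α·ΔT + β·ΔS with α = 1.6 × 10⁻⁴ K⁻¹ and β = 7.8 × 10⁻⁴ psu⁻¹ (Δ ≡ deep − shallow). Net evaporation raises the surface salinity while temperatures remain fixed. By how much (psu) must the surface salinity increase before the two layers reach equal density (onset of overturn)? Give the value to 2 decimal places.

0.14 psu

Neutral buoyancy requires −α(T_deep − T_surf) + β(S_deep − S_surf′) = 0.
S_surf′ = S_deep − (α/β)·ΔT = 35.18 − (1.6 × 10⁻⁴/7.8 × 10⁻⁴)·(+2.8) = 34.6056 psu.
Increase required: 34.6056 − 34.47 = 0.1356 psu.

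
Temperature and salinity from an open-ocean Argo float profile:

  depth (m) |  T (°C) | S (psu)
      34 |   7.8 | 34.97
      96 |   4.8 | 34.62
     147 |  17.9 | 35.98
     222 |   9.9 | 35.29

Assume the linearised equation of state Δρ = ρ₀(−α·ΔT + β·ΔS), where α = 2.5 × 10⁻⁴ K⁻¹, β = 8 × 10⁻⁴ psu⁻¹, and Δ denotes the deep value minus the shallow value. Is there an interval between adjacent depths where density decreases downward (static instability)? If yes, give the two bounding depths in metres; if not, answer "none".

96–147 m

Evaluate Δρ/ρ₀ = −αΔT + βΔS across each adjacent pair:
  34–96 m: −αΔT+βΔS = −(2.5 × 10⁻⁴)(-3.0)+(8 × 10⁻⁴)(-0.35) = 4.7 × 10⁻⁴ → stable
  96–147 m: −αΔT+βΔS = −(2.5 × 10⁻⁴)(+13.1)+(8 × 10⁻⁴)(+1.36) = -2.2 × 10⁻³ → UNSTABLE
  147–222 m: −αΔT+βΔS = −(2.5 × 10⁻⁴)(-8.0)+(8 × 10⁻⁴)(-0.69) = 1.4 × 10⁻³ → stable
The 96–147 m interval has Δρ < 0: lighter water underlies denser water.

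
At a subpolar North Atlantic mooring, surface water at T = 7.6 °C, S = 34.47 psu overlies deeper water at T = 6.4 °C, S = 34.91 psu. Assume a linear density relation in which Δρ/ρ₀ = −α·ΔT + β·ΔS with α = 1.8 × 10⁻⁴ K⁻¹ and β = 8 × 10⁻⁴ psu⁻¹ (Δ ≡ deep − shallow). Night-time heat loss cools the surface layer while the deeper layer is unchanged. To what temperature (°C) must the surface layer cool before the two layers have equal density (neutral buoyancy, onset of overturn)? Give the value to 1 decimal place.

4.4 °C

Neutral buoyancy requires Δρ = 0, i.e. −α(T_deep − T_surf′) + β(S_deep − S_surf) = 0.
T_surf′ = T_deep − (β/α)·ΔS = 6.4 − (8 × 10⁻⁴/1.8 × 10⁻⁴)·(+0.44) = 4.444 °C.
Cooling required: 7.6 − (4.444) = 3.156 °C.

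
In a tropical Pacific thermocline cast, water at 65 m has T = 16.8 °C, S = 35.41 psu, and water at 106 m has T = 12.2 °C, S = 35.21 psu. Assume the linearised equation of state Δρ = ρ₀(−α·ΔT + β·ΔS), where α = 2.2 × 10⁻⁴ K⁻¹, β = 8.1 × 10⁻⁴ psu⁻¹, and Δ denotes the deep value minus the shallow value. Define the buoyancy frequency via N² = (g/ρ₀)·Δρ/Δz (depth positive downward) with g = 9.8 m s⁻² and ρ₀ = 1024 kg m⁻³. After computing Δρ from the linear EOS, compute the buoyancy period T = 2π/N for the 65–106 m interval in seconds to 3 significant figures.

441 s

ΔT = -4.6 K, ΔS = -0.20 psu (deep − shallow).
Δρ/ρ₀ = −αΔT + βΔS = 1.012 × 10⁻³ − 1.62 × 10⁻⁴ = 8.50 × 10⁻⁴, so Δρ ≈ 0.8704 kg m⁻³.
N² = (g/ρ₀)·Δρ/Δz = g·(Δρ/ρ₀)/Δz = 9.8 × 8.50 × 10⁻⁴ / 41 = 2.0317 × 10⁻⁴ s⁻².
N = √(2.0317 × 10⁻⁴) = 0.014254 rad s⁻¹ → T = 2π/N = 440.80 s ≈ 441 s.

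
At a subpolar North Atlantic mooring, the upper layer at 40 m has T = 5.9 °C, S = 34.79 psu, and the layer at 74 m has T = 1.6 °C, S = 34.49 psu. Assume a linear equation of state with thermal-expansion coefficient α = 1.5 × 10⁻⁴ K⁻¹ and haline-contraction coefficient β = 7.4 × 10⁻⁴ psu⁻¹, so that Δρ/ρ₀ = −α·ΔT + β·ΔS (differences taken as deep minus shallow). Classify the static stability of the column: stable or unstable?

stable

ΔT = 1.6 − 5.9 = -4.3 K and ΔS = 34.49 − 34.79 = -0.30 psu (deep − shallow).
−αΔT = 6.45 × 10⁻⁴; βΔS = -2.22 × 10⁻⁴; sum Δρ/ρ₀ = 4.23 × 10⁻⁴.
Δρ/ρ₀ > 0, so Δρ > 0: deeper water is denser → statically stable.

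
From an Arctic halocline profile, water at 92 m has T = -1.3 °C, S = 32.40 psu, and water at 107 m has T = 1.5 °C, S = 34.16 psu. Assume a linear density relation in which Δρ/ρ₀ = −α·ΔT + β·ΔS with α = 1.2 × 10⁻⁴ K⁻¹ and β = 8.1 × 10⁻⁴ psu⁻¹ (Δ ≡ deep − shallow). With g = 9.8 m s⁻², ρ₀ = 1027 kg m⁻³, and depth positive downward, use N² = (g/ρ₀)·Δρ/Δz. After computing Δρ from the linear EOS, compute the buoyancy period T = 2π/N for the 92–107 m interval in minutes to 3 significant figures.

3.92 min

ΔT = +2.8 K, ΔS = +1.76 psu (deep − shallow).
Δρ/ρ₀ = −αΔT + βΔS = -3.36 × 10⁻⁴ + 1.4256 × 10⁻³ = 1.0896 × 10⁻³, so Δρ ≈ 1.119 kg m⁻³.
N² = (g/ρ₀)·Δρ/Δz = g·(Δρ/ρ₀)/Δz = 9.8 × 1.0896 × 10⁻³ / 15 = 7.1187 × 10⁻⁴ s⁻².
N = √(7.1187 × 10⁻⁴) = 0.026681 rad s⁻¹ → T = 2π/N = 235.49 s = 3.9248 min ≈ 3.92 min.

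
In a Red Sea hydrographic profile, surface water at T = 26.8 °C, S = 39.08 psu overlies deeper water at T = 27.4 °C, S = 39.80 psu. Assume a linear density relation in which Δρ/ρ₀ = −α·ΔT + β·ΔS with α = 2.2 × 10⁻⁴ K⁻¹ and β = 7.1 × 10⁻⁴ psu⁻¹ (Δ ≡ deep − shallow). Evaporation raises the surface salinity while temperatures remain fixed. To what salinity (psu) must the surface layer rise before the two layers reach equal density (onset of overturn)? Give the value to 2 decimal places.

39.61 psu

Neutral buoyancy requires −α(T_deep − T_surf) + β(S_deep − S_surf′) = 0.
S_surf′ = S_deep − (α/β)·ΔT = 39.80 − (2.2 × 10⁻⁴/7.1 × 10⁻⁴)·(+0.6) = 39.6141 psu.
Increase required: 39.6141 − 39.08 = 0.5341 psu.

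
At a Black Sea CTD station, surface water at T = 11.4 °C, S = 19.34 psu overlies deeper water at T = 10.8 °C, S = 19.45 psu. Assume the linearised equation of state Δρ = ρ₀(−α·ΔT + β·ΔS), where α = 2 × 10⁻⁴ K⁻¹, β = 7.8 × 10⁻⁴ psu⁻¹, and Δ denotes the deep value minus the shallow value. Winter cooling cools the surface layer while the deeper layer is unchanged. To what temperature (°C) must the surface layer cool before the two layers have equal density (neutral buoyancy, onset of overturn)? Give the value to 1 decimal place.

Neutral buoyancy requires Δρ = 0, i.e. −α(T_deep − T_surf′) + β(S_deep − S_surf) = 0.
T_surf′ = T_deep − (β/α)·ΔS = 10.8 − (7.8 × 10⁻⁴/2 × 10⁻⁴)·(+0.11) = 10.371 °C.
Cooling required: 11.4 − (10.371) = 1.029 °C.

10.4 °C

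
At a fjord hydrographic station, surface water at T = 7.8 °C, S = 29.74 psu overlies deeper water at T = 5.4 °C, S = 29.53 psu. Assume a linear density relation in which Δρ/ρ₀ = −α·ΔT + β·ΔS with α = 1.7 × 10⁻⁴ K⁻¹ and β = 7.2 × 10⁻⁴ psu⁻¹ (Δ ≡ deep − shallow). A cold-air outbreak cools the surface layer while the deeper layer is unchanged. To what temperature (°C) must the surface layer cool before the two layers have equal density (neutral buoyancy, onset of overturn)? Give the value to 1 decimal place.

6.3 °C

Neutral buoyancy requires Δρ = 0, i.e. −α(T_deep − T_surf′) + β(S_deep − S_surf) = 0.
T_surf′ = T_deep − (β/α)·ΔS = 5.4 − (7.2 × 10⁻⁴/1.7 × 10⁻⁴)·(-0.21) = 6.289 °C.
Cooling required: 7.8 − (6.289) = 1.511 °C.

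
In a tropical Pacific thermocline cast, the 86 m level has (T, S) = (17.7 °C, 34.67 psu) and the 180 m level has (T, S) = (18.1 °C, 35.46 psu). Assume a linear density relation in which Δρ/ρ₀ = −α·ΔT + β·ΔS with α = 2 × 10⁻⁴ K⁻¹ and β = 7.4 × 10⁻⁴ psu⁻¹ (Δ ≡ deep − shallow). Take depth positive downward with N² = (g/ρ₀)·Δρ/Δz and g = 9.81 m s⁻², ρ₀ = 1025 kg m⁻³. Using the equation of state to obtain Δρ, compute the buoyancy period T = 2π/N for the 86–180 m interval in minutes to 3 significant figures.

ΔT = +0.4 K, ΔS = +0.79 psu (deep − shallow).
Δρ/ρ₀ = −αΔT + βΔS = -8.00 × 10⁻⁵ + 5.846 × 10⁻⁴ = 5.046 × 10⁻⁴, so Δρ ≈ 0.5172 kg m⁻³.
N² = (g/ρ₀)·Δρ/Δz = g·(Δρ/ρ₀)/Δz = 9.81 × 5.046 × 10⁻⁴ / 94 = 5.2661 × 10⁻⁵ s⁻².
N = √(5.2661 × 10⁻⁵) = 7.2568 × 10⁻³ rad s⁻¹ → T = 2π/N = 865.83 s = 14.431 min ≈ 14.4 min.

14.4 min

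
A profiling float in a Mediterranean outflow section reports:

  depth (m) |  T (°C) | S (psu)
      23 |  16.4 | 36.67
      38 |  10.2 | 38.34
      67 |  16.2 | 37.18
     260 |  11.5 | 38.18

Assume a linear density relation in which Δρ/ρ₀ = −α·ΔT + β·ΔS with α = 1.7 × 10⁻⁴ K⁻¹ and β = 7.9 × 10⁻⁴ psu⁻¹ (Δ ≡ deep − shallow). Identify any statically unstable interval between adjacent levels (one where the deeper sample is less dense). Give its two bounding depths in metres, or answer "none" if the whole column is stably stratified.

Evaluate Δρ/ρ₀ = −αΔT + βΔS across each adjacent pair:
  23–38 m: −αΔT+βΔS = −(1.7 × 10⁻⁴)(-6.2)+(7.9 × 10⁻⁴)(+1.67) = 2.4 × 10⁻³ → stable
  38–67 m: −αΔT+βΔS = −(1.7 × 10⁻⁴)(+6.0)+(7.9 × 10⁻⁴)(-1.16) = -1.9 × 10⁻³ → UNSTABLE
  67–260 m: −αΔT+βΔS = −(1.7 × 10⁻⁴)(-4.7)+(7.9 × 10⁻⁴)(+1.00) = 1.6 × 10⁻³ → stable
The 38–67 m interval has Δρ < 0: lighter water underlies denser water.

38–67 m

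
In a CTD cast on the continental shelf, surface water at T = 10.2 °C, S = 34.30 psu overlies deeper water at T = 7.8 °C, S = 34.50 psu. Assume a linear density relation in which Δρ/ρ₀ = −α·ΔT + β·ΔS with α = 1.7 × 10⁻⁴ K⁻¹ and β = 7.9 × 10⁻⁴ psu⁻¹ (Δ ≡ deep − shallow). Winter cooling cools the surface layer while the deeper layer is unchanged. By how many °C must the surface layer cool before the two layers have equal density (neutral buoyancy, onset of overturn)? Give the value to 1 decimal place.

Neutral buoyancy requires Δρ = 0, i.e. −α(T_deep − T_surf′) + β(S_deep − S_surf) = 0.
T_surf′ = T_deep − (β/α)·ΔS = 7.8 − (7.9 × 10⁻⁴/1.7 × 10⁻⁴)·(+0.20) = 6.871 °C.
Cooling required: 10.2 − (6.871) = 3.329 °C.

3.3 °C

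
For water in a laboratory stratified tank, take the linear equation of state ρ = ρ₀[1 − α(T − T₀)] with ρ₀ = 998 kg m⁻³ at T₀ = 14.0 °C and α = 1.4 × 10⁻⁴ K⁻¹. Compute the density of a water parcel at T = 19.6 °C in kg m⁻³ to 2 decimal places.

T − T₀ = +5.6 K.
Bracket = 1 − α·(+5.6) = 1 + (-7.84 × 10⁻⁴) = 0.9992160.
ρ = 998 × 0.9992160 = 997.22 kg m⁻³.

997.22 kg m⁻³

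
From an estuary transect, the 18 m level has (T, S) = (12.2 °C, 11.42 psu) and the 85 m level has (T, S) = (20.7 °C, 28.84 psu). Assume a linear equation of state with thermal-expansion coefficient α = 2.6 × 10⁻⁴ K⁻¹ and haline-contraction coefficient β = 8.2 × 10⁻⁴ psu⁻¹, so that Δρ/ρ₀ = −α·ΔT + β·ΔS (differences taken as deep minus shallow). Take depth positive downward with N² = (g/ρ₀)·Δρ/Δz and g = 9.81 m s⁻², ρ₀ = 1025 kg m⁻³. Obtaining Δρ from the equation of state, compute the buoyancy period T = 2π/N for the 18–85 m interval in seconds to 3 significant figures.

ΔT = +8.5 K, ΔS = +17.42 psu (deep − shallow).
Δρ/ρ₀ = −αΔT + βΔS = -2.21 × 10⁻³ + 0.0142844 = 0.0120744, so Δρ ≈ 12.38 kg m⁻³.
N² = (g/ρ₀)·Δρ/Δz = g·(Δρ/ρ₀)/Δz = 9.81 × 0.0120744 / 67 = 1.7679 × 10⁻³ s⁻².
N = √(1.7679 × 10⁻³) = 0.042046 rad s⁻¹ → T = 2π/N = 149.44 s ≈ 149 s.

149 s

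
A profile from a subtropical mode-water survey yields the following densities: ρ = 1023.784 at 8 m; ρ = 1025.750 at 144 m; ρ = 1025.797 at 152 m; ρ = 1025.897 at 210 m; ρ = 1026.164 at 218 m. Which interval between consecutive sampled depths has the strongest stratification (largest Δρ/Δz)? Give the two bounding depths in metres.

Compute the density gradient over each adjacent pair:
  8–144 m: Δρ/Δz = 1.966/136 = 0.014 kg m⁻⁴
  144–152 m: Δρ/Δz = 0.047/8 = 5.9 × 10⁻³ kg m⁻⁴
  152–210 m: Δρ/Δz = 0.100/58 = 1.7 × 10⁻³ kg m⁻⁴
  210–218 m: Δρ/Δz = 0.267/8 = 0.033 kg m⁻⁴
The largest gradient is in the 210–218 m interval — the pycnocline.

210–218 m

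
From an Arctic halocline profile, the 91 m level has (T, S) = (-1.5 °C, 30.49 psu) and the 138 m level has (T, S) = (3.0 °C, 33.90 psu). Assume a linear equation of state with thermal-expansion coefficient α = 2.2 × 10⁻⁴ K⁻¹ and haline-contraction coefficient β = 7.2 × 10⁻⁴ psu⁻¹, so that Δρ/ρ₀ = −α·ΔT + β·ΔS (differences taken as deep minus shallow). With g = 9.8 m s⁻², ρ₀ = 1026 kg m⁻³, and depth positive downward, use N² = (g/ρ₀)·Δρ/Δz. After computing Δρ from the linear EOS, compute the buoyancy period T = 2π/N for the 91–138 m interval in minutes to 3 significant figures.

ΔT = +4.5 K, ΔS = +3.41 psu (deep − shallow).
Δρ/ρ₀ = −αΔT + βΔS = -9.90 × 10⁻⁴ + 2.4552 × 10⁻³ = 1.4652 × 10⁻³, so Δρ ≈ 1.503 kg m⁻³.
N² = (g/ρ₀)·Δρ/Δz = g·(Δρ/ρ₀)/Δz = 9.8 × 1.4652 × 10⁻³ / 47 = 3.0551 × 10⁻⁴ s⁻².
N = √(3.0551 × 10⁻⁴) = 0.017479 rad s⁻¹ → T = 2π/N = 359.47 s = 5.9912 min ≈ 5.99 min.

5.99 min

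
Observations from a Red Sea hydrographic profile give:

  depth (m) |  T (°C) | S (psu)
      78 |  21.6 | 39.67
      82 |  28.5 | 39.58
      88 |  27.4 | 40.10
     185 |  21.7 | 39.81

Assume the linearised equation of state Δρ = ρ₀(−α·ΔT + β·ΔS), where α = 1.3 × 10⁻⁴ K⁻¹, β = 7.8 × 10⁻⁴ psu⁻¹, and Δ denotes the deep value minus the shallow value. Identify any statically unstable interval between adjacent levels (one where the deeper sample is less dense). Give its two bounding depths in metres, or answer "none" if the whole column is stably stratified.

78–82 m

Evaluate Δρ/ρ₀ = −αΔT + βΔS across each adjacent pair:
  78–82 m: −αΔT+βΔS = −(1.3 × 10⁻⁴)(+6.9)+(7.8 × 10⁻⁴)(-0.09) = -9.7 × 10⁻⁴ → UNSTABLE
  82–88 m: −αΔT+βΔS = −(1.3 × 10⁻⁴)(-1.1)+(7.8 × 10⁻⁴)(+0.52) = 5.5 × 10⁻⁴ → stable
  88–185 m: −αΔT+βΔS = −(1.3 × 10⁻⁴)(-5.7)+(7.8 × 10⁻⁴)(-0.29) = 5.1 × 10⁻⁴ → stable
The 78–82 m interval has Δρ < 0: lighter water underlies denser water.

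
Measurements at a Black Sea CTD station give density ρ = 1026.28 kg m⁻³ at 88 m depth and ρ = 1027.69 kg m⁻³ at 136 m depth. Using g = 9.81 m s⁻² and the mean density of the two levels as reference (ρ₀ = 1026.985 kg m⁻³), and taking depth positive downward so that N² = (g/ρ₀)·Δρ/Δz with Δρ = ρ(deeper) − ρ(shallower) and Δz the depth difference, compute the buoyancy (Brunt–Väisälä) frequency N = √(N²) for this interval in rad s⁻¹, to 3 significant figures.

0.0168 rad s⁻¹

Δρ = 1027.69 − 1026.28 = 1.41 kg m⁻³ over Δz = 136 − 88 = 48 m.
N² = (9.81/1026.985) × (1.41/48) = 2.8060 × 10⁻⁴ s⁻².
N = √(2.8060 × 10⁻⁴) = 0.016751 rad s⁻¹ ≈ 0.0168 rad s⁻¹.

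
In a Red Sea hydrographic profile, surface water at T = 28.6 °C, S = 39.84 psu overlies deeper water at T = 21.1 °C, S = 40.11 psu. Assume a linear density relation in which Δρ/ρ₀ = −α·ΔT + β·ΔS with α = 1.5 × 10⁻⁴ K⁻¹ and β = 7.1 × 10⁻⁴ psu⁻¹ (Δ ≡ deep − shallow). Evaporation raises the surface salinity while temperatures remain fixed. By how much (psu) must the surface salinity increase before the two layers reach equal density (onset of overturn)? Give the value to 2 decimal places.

1.85 psu

Neutral buoyancy requires −α(T_deep − T_surf) + β(S_deep − S_surf′) = 0.
S_surf′ = S_deep − (α/β)·ΔT = 40.11 − (1.5 × 10⁻⁴/7.1 × 10⁻⁴)·(-7.5) = 41.6945 psu.
Increase required: 41.6945 − 39.84 = 1.8545 psu.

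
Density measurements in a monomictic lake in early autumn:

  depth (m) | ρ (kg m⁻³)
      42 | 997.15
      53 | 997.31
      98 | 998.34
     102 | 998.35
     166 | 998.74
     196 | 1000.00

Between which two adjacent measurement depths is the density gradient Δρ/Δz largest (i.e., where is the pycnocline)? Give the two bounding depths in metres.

Compute the density gradient over each adjacent pair:
  42–53 m: Δρ/Δz = 0.16/11 = 0.015 kg m⁻⁴
  53–98 m: Δρ/Δz = 1.03/45 = 0.023 kg m⁻⁴
  98–102 m: Δρ/Δz = 0.01/4 = 2.5 × 10⁻³ kg m⁻⁴
  102–166 m: Δρ/Δz = 0.39/64 = 6.1 × 10⁻³ kg m⁻⁴
  166–196 m: Δρ/Δz = 1.26/30 = 0.042 kg m⁻⁴
The largest gradient is in the 166–196 m interval — the pycnocline.

166–196 m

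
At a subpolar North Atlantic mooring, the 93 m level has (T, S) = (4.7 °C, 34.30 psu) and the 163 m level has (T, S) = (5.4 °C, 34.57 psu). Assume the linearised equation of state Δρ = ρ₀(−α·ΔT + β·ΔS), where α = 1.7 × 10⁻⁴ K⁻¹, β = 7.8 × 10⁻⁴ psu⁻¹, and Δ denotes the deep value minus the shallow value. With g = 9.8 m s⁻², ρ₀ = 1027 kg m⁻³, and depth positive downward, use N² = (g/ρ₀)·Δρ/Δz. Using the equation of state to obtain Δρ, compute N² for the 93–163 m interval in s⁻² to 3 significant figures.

ΔT = +0.7 K, ΔS = +0.27 psu (deep − shallow).
Δρ/ρ₀ = −αΔT + βΔS = -1.19 × 10⁻⁴ + 2.106 × 10⁻⁴ = 9.16 × 10⁻⁵, so Δρ ≈ 0.09407 kg m⁻³.
N² = (g/ρ₀)·Δρ/Δz = g·(Δρ/ρ₀)/Δz = 9.8 × 9.16 × 10⁻⁵ / 70 = 1.2824 × 10⁻⁵ s⁻² ≈ 1.28 × 10⁻⁵ s⁻².

1.28 × 10⁻⁵ s⁻²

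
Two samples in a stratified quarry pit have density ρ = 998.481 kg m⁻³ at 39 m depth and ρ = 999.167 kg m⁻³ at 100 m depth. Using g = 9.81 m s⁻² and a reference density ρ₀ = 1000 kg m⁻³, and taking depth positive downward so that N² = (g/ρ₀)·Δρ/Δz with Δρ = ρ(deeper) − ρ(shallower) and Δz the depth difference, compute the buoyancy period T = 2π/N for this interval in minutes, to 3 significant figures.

Δρ = 999.167 − 998.481 = 0.686 kg m⁻³ over Δz = 100 − 39 = 61 m.
N² = (9.81/1000) × (0.686/61) = 1.1032 × 10⁻⁴ s⁻².
N = √(1.1032 × 10⁻⁴) = 0.010503 rad s⁻¹, so T = 2π/N = 598.23 s = 9.9705 min ≈ 9.97 min.

9.97 min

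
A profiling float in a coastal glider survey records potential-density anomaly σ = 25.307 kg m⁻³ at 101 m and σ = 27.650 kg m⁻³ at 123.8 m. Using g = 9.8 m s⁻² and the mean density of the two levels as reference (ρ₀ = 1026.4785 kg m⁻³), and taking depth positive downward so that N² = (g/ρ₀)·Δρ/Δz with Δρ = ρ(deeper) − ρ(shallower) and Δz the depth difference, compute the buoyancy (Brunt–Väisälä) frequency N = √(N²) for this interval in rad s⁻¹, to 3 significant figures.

Δρ = 1027.650 − 1025.307 = 2.343 kg m⁻³ over Δz = 123.8 − 101 = 22.8 m.
N² = (9.8/1026.4785) × (2.343/22.8) = 9.8110 × 10⁻⁴ s⁻².
N = √(9.8110 × 10⁻⁴) = 0.031323 rad s⁻¹ ≈ 0.0313 rad s⁻¹.

0.0313 rad s⁻¹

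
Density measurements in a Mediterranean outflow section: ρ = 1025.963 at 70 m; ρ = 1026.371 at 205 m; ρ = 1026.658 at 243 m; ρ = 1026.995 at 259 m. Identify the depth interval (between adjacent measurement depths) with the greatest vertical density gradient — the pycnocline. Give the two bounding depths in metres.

Compute the density gradient over each adjacent pair:
  70–205 m: Δρ/Δz = 0.408/135 = 3.0 × 10⁻³ kg m⁻⁴
  205–243 m: Δρ/Δz = 0.287/38 = 7.6 × 10⁻³ kg m⁻⁴
  243–259 m: Δρ/Δz = 0.337/16 = 0.021 kg m⁻⁴
The largest gradient is in the 243–259 m interval — the pycnocline.

243–259 m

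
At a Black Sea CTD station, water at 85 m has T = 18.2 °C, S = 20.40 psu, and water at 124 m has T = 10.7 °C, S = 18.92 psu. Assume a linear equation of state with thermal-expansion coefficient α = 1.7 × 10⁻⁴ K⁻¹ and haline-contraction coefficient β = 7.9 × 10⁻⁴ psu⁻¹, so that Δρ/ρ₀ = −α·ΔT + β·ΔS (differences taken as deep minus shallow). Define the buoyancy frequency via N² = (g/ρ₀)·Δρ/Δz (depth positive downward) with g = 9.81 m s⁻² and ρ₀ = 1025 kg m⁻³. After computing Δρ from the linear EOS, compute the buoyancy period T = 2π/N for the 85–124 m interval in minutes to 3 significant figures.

20.3 min

ΔT = -7.5 K, ΔS = -1.48 psu (deep − shallow).
Δρ/ρ₀ = −αΔT + βΔS = 1.275 × 10⁻³ − 1.1692 × 10⁻³ = 1.058 × 10⁻⁴, so Δρ ≈ 0.1084 kg m⁻³.
N² = (g/ρ₀)·Δρ/Δz = g·(Δρ/ρ₀)/Δz = 9.81 × 1.058 × 10⁻⁴ / 39 = 2.6613 × 10⁻⁵ s⁻².
N = √(2.6613 × 10⁻⁵) = 5.1588 × 10⁻³ rad s⁻¹ → T = 2π/N = 1.2180 × 10³ s = 20.300 min ≈ 20.3 min.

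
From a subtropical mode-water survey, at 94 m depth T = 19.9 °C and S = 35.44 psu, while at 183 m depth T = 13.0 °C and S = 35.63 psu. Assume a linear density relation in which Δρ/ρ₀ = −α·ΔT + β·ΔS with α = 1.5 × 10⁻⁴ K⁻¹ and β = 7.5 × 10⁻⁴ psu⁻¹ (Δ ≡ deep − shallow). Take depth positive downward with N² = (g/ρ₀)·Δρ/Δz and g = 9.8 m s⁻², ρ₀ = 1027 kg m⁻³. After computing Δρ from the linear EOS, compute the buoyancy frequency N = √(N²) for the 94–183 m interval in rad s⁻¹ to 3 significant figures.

0.0114 rad s⁻¹

ΔT = -6.9 K, ΔS = +0.19 psu (deep − shallow).
Δρ/ρ₀ = −αΔT + βΔS = 1.035 × 10⁻³ + 1.425 × 10⁻⁴ = 1.1775 × 10⁻³, so Δρ ≈ 1.209 kg m⁻³.
N² = (g/ρ₀)·Δρ/Δz = g·(Δρ/ρ₀)/Δz = 9.8 × 1.1775 × 10⁻³ / 89 = 1.2966 × 10⁻⁴ s⁻².
N = √(1.2966 × 10⁻⁴) = 0.011387 rad s⁻¹ ≈ 0.0114 rad s⁻¹.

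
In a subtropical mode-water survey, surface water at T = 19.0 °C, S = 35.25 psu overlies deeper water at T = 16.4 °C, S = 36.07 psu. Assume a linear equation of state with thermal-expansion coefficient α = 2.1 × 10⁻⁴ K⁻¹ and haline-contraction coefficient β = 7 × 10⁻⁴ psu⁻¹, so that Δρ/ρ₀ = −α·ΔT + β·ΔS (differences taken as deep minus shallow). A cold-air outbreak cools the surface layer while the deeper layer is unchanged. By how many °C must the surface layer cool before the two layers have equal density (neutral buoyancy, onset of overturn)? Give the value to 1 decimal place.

Neutral buoyancy requires Δρ = 0, i.e. −α(T_deep − T_surf′) + β(S_deep − S_surf) = 0.
T_surf′ = T_deep − (β/α)·ΔS = 16.4 − (7 × 10⁻⁴/2.1 × 10⁻⁴)·(+0.82) = 13.667 °C.
Cooling required: 19.0 − (13.667) = 5.333 °C.

5.3 °C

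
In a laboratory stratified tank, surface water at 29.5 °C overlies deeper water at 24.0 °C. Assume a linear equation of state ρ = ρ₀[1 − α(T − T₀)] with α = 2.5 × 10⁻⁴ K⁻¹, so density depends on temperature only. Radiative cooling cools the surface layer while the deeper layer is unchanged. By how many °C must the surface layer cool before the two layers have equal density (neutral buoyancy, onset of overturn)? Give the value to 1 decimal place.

With temperature the only control, equal density requires T_surf′ = T_deep.
T_surf′ = 24.0 °C.
Cooling required: 29.5 − 24.0 = 5.5 °C.

5.5 °C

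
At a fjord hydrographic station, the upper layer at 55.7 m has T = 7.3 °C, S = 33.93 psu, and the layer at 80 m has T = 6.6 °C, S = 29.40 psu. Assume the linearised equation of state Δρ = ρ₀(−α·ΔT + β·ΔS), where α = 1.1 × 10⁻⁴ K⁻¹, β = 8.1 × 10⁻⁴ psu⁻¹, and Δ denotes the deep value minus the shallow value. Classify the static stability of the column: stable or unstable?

unstable

ΔT = 6.6 − 7.3 = -0.7 K and ΔS = 29.40 − 33.93 = -4.53 psu (deep − shallow).
−αΔT = 7.70 × 10⁻⁵; βΔS = -3.6693 × 10⁻³; sum Δρ/ρ₀ = -3.5923 × 10⁻³.
Δρ/ρ₀ < 0, so Δρ < 0: deeper water is lighter → statically unstable; the column would overturn.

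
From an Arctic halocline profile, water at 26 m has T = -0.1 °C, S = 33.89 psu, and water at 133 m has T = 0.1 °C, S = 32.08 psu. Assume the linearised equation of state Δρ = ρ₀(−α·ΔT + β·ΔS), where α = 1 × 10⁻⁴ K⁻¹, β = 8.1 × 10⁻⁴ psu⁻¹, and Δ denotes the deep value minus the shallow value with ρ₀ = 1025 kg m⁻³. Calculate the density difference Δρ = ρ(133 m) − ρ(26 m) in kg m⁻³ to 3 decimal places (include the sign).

ΔT = +0.2 K, ΔS = -1.81 psu (deep − shallow).
Δρ/ρ₀ = −(1 × 10⁻⁴)(+0.2) + (8.1 × 10⁻⁴)(-1.81) = -1.4861 × 10⁻³.
Δρ = 1025 × (-1.4861 × 10⁻³) = -1.523 kg m⁻³.
Negative Δρ: lighter below, statically unstable.

-1.523 kg m⁻³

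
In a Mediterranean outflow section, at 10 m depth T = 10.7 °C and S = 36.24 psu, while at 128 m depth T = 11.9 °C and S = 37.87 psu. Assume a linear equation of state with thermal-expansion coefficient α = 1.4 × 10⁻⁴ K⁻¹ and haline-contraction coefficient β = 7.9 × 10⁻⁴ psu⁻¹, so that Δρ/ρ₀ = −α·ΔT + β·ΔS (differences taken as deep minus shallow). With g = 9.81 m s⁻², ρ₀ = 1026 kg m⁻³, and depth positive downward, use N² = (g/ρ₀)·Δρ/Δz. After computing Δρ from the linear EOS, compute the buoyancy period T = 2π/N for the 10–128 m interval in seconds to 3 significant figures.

ΔT = +1.2 K, ΔS = +1.63 psu (deep − shallow).
Δρ/ρ₀ = −αΔT + βΔS = -1.68 × 10⁻⁴ + 1.2877 × 10⁻³ = 1.1197 × 10⁻³, so Δρ ≈ 1.149 kg m⁻³.
N² = (g/ρ₀)·Δρ/Δz = g·(Δρ/ρ₀)/Δz = 9.81 × 1.1197 × 10⁻³ / 118 = 9.3087 × 10⁻⁵ s⁻².
N = √(9.3087 × 10⁻⁵) = 9.6482 × 10⁻³ rad s⁻¹ → T = 2π/N = 651.23 s ≈ 651 s.

651 s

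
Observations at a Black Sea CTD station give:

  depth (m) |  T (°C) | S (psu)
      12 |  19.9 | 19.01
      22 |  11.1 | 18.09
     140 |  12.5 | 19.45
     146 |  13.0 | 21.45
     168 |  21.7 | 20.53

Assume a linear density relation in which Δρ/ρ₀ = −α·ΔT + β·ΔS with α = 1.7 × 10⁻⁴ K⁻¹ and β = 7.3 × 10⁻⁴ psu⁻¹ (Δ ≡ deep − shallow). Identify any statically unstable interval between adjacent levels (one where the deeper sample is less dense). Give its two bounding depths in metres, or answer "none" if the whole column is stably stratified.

146–168 m

Evaluate Δρ/ρ₀ = −αΔT + βΔS across each adjacent pair:
  12–22 m: −αΔT+βΔS = −(1.7 × 10⁻⁴)(-8.8)+(7.3 × 10⁻⁴)(-0.92) = 8.2 × 10⁻⁴ → stable
  22–140 m: −αΔT+βΔS = −(1.7 × 10⁻⁴)(+1.4)+(7.3 × 10⁻⁴)(+1.36) = 7.5 × 10⁻⁴ → stable
  140–146 m: −αΔT+βΔS = −(1.7 × 10⁻⁴)(+0.5)+(7.3 × 10⁻⁴)(+2.00) = 1.4 × 10⁻³ → stable
  146–168 m: −αΔT+βΔS = −(1.7 × 10⁻⁴)(+8.7)+(7.3 × 10⁻⁴)(-0.92) = -2.2 × 10⁻³ → UNSTABLE
The 146–168 m interval has Δρ < 0: lighter water underlies denser water.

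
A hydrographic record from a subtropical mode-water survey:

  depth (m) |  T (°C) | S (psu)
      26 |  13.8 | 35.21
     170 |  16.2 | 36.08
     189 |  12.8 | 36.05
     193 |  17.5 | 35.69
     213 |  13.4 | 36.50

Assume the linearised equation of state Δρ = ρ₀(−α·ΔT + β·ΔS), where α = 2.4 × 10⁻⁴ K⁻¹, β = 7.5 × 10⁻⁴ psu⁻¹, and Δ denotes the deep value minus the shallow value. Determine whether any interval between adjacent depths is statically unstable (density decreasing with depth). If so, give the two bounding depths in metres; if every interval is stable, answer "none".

Evaluate Δρ/ρ₀ = −αΔT + βΔS across each adjacent pair:
  26–170 m: −αΔT+βΔS = −(2.4 × 10⁻⁴)(+2.4)+(7.5 × 10⁻⁴)(+0.87) = 7.6 × 10⁻⁵ → stable
  170–189 m: −αΔT+βΔS = −(2.4 × 10⁻⁴)(-3.4)+(7.5 × 10⁻⁴)(-0.03) = 7.9 × 10⁻⁴ → stable
  189–193 m: −αΔT+βΔS = −(2.4 × 10⁻⁴)(+4.7)+(7.5 × 10⁻⁴)(-0.36) = -1.4 × 10⁻³ → UNSTABLE
  193–213 m: −αΔT+βΔS = −(2.4 × 10⁻⁴)(-4.1)+(7.5 × 10⁻⁴)(+0.81) = 1.6 × 10⁻³ → stable
The 189–193 m interval has Δρ < 0: lighter water underlies denser water.

189–193 m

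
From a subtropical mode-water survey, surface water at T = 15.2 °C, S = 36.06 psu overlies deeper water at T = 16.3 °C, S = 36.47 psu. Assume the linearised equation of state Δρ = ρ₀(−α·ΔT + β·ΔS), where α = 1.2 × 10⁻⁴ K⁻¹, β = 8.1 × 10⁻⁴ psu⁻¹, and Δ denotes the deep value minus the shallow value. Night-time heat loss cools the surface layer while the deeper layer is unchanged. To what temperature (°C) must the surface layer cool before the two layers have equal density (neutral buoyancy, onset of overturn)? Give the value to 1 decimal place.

Neutral buoyancy requires Δρ = 0, i.e. −α(T_deep − T_surf′) + β(S_deep − S_surf) = 0.
T_surf′ = T_deep − (β/α)·ΔS = 16.3 − (8.1 × 10⁻⁴/1.2 × 10⁻⁴)·(+0.41) = 13.533 °C.
Cooling required: 15.2 − (13.533) = 1.667 °C.

13.5 °C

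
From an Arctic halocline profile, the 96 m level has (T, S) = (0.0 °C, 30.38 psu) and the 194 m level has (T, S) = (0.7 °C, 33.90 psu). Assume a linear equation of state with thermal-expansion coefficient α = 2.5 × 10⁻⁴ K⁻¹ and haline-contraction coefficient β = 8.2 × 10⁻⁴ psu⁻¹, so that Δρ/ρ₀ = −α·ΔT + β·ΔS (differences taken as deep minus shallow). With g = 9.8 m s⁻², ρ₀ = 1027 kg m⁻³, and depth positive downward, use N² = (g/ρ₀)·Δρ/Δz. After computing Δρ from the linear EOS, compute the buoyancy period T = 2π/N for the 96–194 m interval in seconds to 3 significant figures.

ΔT = +0.7 K, ΔS = +3.52 psu (deep − shallow).
Δρ/ρ₀ = −αΔT + βΔS = -1.75 × 10⁻⁴ + 2.8864 × 10⁻³ = 2.7114 × 10⁻³, so Δρ ≈ 2.785 kg m⁻³.
N² = (g/ρ₀)·Δρ/Δz = g·(Δρ/ρ₀)/Δz = 9.8 × 2.7114 × 10⁻³ / 98 = 2.7114 × 10⁻⁴ s⁻².
N = √(2.7114 × 10⁻⁴) = 0.016466 rad s⁻¹ → T = 2π/N = 381.59 s ≈ 382 s.

382 s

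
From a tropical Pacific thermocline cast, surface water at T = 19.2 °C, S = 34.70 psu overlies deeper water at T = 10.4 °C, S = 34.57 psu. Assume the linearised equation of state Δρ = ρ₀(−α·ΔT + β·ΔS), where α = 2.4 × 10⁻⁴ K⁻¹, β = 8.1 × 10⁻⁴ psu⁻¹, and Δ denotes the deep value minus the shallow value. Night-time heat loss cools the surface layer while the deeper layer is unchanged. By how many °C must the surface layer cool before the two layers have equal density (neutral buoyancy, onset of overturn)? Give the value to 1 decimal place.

Neutral buoyancy requires Δρ = 0, i.e. −α(T_deep − T_surf′) + β(S_deep − S_surf) = 0.
T_surf′ = T_deep − (β/α)·ΔS = 10.4 − (8.1 × 10⁻⁴/2.4 × 10⁻⁴)·(-0.13) = 10.839 °C.
Cooling required: 19.2 − (10.839) = 8.361 °C.

8.4 °C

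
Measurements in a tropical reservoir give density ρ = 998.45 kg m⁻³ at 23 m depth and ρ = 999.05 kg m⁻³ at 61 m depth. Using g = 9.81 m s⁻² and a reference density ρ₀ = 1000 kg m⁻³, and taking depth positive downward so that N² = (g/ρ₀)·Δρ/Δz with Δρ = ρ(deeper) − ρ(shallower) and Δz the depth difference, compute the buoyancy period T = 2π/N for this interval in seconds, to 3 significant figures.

505 s

Δρ = 999.05 − 998.45 = 0.60 kg m⁻³ over Δz = 61 − 23 = 38 m.
N² = (9.81/1000) × (0.60/38) = 1.5489 × 10⁻⁴ s⁻².
N = √(1.5489 × 10⁻⁴) = 0.012445 rad s⁻¹, so T = 2π/N = 504.88 s ≈ 505 s.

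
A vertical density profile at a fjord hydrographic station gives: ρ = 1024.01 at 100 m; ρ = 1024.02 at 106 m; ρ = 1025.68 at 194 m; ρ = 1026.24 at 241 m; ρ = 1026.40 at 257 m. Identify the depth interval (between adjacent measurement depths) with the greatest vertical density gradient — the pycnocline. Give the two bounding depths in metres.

106–194 m

Compute the density gradient over each adjacent pair:
  100–106 m: Δρ/Δz = 0.01/6 = 1.7 × 10⁻³ kg m⁻⁴
  106–194 m: Δρ/Δz = 1.66/88 = 0.019 kg m⁻⁴
  194–241 m: Δρ/Δz = 0.56/47 = 0.012 kg m⁻⁴
  241–257 m: Δρ/Δz = 0.16/16 = 0.010 kg m⁻⁴
The largest gradient is in the 106–194 m interval — the pycnocline.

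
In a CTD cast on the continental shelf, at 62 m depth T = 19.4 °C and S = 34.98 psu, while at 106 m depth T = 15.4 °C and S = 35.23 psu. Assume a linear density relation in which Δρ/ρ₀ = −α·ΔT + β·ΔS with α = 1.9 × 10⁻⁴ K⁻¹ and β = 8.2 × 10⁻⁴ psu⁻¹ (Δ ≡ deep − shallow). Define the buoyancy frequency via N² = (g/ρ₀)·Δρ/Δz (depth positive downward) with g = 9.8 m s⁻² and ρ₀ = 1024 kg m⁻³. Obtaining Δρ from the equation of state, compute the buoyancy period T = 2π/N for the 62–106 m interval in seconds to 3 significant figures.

ΔT = -4.0 K, ΔS = +0.25 psu (deep − shallow).
Δρ/ρ₀ = −αΔT + βΔS = 7.60 × 10⁻⁴ + 2.05 × 10⁻⁴ = 9.65 × 10⁻⁴, so Δρ ≈ 0.9882 kg m⁻³.
N² = (g/ρ₀)·Δρ/Δz = g·(Δρ/ρ₀)/Δz = 9.8 × 9.65 × 10⁻⁴ / 44 = 2.1493 × 10⁻⁴ s⁻².
N = √(2.1493 × 10⁻⁴) = 0.014660 rad s⁻¹ → T = 2π/N = 428.59 s ≈ 429 s.

429 s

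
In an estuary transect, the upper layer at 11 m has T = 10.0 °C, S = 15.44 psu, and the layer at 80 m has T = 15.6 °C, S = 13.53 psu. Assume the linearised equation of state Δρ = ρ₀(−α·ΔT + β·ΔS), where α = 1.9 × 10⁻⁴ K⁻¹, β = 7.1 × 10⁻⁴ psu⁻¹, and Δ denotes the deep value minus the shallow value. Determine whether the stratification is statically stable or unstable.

ΔT = 15.6 − 10.0 = +5.6 K and ΔS = 13.53 − 15.44 = -1.91 psu (deep − shallow).
−αΔT = -1.064 × 10⁻³; βΔS = -1.3561 × 10⁻³; sum Δρ/ρ₀ = -2.4201 × 10⁻³.
Δρ/ρ₀ < 0, so Δρ < 0: deeper water is lighter → statically unstable; the column would overturn.

unstable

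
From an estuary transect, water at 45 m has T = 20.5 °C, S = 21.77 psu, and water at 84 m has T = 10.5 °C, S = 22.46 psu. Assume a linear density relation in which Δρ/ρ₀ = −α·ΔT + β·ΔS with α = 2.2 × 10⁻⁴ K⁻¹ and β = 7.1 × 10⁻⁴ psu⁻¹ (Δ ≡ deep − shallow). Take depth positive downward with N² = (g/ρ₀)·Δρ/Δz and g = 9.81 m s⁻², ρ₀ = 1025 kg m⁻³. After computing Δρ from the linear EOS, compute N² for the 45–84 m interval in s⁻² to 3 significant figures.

ΔT = -10.0 K, ΔS = +0.69 psu (deep − shallow).
Δρ/ρ₀ = −αΔT + βΔS = 2.20 × 10⁻³ + 4.899 × 10⁻⁴ = 2.6899 × 10⁻³, so Δρ ≈ 2.757 kg m⁻³.
N² = (g/ρ₀)·Δρ/Δz = g·(Δρ/ρ₀)/Δz = 9.81 × 2.6899 × 10⁻³ / 39 = 6.7661 × 10⁻⁴ s⁻² ≈ 6.77 × 10⁻⁴ s⁻².

6.77 × 10⁻⁴ s⁻²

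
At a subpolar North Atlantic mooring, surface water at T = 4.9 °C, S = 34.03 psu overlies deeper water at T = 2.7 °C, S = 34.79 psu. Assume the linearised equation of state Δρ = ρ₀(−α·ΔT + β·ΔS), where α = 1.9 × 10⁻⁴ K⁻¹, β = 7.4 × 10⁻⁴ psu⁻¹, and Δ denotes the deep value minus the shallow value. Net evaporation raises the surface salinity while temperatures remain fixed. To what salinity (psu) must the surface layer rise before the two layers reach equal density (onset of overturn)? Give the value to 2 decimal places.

Neutral buoyancy requires −α(T_deep − T_surf) + β(S_deep − S_surf′) = 0.
S_surf′ = S_deep − (α/β)·ΔT = 34.79 − (1.9 × 10⁻⁴/7.4 × 10⁻⁴)·(-2.2) = 35.3549 psu.
Increase required: 35.3549 − 34.03 = 1.3249 psu.

35.35 psu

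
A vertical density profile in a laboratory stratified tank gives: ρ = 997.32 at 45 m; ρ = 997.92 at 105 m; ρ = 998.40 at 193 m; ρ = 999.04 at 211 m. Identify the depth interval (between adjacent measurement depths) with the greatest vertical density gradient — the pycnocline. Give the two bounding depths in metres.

193–211 m

Compute the density gradient over each adjacent pair:
  45–105 m: Δρ/Δz = 0.60/60 = 0.010 kg m⁻⁴
  105–193 m: Δρ/Δz = 0.48/88 = 5.5 × 10⁻³ kg m⁻⁴
  193–211 m: Δρ/Δz = 0.64/18 = 0.036 kg m⁻⁴
The largest gradient is in the 193–211 m interval — the pycnocline.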